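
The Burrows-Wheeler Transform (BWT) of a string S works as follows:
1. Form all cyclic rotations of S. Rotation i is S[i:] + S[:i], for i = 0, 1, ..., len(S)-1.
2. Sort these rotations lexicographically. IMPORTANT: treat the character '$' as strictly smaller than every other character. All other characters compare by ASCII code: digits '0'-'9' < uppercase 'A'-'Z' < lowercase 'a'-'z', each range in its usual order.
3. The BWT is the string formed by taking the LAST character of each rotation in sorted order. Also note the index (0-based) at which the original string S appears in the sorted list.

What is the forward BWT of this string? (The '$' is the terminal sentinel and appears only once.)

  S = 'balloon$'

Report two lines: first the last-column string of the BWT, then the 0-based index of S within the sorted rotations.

All 8 rotations (rotation i = S[i:]+S[:i]):
  rot[0] = balloon$
  rot[1] = alloon$b
  rot[2] = lloon$ba
  rot[3] = loon$bal
  rot[4] = oon$ball
  rot[5] = on$ballo
  rot[6] = n$balloo
  rot[7] = $balloon
Sorted (with $ < everything):
  sorted[0] = $balloon  (last char: 'n')
  sorted[1] = alloon$b  (last char: 'b')
  sorted[2] = balloon$  (last char: '$')
  sorted[3] = lloon$ba  (last char: 'a')
  sorted[4] = loon$bal  (last char: 'l')
  sorted[5] = n$balloo  (last char: 'o')
  sorted[6] = on$ballo  (last char: 'o')
  sorted[7] = oon$ball  (last char: 'l')
Last column: nb$alool
Original string S is at sorted index 2

Answer: nb$alool
2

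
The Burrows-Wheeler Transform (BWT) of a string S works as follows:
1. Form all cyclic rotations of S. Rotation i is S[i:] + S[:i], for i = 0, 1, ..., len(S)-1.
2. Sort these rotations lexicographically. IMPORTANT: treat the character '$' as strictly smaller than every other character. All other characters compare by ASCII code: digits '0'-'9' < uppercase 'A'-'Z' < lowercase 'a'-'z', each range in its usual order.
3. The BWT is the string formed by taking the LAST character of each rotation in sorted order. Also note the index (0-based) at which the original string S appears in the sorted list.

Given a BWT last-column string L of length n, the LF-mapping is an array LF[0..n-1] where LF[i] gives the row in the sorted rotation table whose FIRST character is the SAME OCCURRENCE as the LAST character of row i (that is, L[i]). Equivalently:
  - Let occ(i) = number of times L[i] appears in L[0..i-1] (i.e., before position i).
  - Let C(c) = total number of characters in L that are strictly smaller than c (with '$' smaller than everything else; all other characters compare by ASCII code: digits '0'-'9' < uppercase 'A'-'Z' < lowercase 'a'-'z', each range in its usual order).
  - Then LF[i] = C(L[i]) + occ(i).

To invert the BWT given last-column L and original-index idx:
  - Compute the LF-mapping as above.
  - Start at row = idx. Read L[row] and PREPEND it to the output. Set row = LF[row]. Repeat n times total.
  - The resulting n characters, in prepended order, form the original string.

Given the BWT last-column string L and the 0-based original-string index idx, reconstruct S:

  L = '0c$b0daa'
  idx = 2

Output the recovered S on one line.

Answer: 0adbac0$

Derivation:
LF mapping: 1 6 0 5 2 7 3 4
Walk LF starting at row 2, prepending L[row]:
  step 1: row=2, L[2]='$', prepend. Next row=LF[2]=0
  step 2: row=0, L[0]='0', prepend. Next row=LF[0]=1
  step 3: row=1, L[1]='c', prepend. Next row=LF[1]=6
  step 4: row=6, L[6]='a', prepend. Next row=LF[6]=3
  step 5: row=3, L[3]='b', prepend. Next row=LF[3]=5
  step 6: row=5, L[5]='d', prepend. Next row=LF[5]=7
  step 7: row=7, L[7]='a', prepend. Next row=LF[7]=4
  step 8: row=4, L[4]='0', prepend. Next row=LF[4]=2
Reversed output: 0adbac0$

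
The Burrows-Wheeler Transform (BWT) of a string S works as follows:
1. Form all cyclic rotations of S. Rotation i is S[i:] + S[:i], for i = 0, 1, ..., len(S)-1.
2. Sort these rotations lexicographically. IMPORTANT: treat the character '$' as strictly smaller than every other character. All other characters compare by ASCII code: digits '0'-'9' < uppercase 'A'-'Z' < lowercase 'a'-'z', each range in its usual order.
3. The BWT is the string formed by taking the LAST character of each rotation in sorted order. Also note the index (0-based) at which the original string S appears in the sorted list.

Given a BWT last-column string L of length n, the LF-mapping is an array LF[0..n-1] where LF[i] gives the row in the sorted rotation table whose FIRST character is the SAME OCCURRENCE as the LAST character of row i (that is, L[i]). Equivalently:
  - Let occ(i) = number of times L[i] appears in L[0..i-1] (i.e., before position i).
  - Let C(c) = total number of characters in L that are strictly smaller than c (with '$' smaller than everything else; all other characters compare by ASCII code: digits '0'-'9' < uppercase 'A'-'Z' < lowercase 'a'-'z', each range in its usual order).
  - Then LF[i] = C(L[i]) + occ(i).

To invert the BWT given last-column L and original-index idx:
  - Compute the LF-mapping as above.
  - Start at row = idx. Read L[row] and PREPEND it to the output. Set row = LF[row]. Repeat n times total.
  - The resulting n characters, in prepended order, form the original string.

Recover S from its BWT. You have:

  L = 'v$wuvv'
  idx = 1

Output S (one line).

Answer: uvvwv$

Derivation:
LF mapping: 2 0 5 1 3 4
Walk LF starting at row 1, prepending L[row]:
  step 1: row=1, L[1]='$', prepend. Next row=LF[1]=0
  step 2: row=0, L[0]='v', prepend. Next row=LF[0]=2
  step 3: row=2, L[2]='w', prepend. Next row=LF[2]=5
  step 4: row=5, L[5]='v', prepend. Next row=LF[5]=4
  step 5: row=4, L[4]='v', prepend. Next row=LF[4]=3
  step 6: row=3, L[3]='u', prepend. Next row=LF[3]=1
Reversed output: uvvwv$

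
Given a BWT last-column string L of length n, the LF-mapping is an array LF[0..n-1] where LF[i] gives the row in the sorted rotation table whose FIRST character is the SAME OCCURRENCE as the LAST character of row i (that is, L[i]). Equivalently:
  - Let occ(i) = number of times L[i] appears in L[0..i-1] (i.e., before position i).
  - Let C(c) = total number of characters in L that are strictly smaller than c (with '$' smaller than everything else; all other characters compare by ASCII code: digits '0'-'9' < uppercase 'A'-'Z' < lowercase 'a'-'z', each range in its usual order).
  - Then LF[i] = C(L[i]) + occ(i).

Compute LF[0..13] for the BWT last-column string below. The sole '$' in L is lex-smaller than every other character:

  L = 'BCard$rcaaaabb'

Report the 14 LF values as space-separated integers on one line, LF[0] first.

Char counts: '$':1, 'B':1, 'C':1, 'a':5, 'b':2, 'c':1, 'd':1, 'r':2
C (first-col start): C('$')=0, C('B')=1, C('C')=2, C('a')=3, C('b')=8, C('c')=10, C('d')=11, C('r')=12
L[0]='B': occ=0, LF[0]=C('B')+0=1+0=1
L[1]='C': occ=0, LF[1]=C('C')+0=2+0=2
L[2]='a': occ=0, LF[2]=C('a')+0=3+0=3
L[3]='r': occ=0, LF[3]=C('r')+0=12+0=12
L[4]='d': occ=0, LF[4]=C('d')+0=11+0=11
L[5]='$': occ=0, LF[5]=C('$')+0=0+0=0
L[6]='r': occ=1, LF[6]=C('r')+1=12+1=13
L[7]='c': occ=0, LF[7]=C('c')+0=10+0=10
L[8]='a': occ=1, LF[8]=C('a')+1=3+1=4
L[9]='a': occ=2, LF[9]=C('a')+2=3+2=5
L[10]='a': occ=3, LF[10]=C('a')+3=3+3=6
L[11]='a': occ=4, LF[11]=C('a')+4=3+4=7
L[12]='b': occ=0, LF[12]=C('b')+0=8+0=8
L[13]='b': occ=1, LF[13]=C('b')+1=8+1=9

Answer: 1 2 3 12 11 0 13 10 4 5 6 7 8 9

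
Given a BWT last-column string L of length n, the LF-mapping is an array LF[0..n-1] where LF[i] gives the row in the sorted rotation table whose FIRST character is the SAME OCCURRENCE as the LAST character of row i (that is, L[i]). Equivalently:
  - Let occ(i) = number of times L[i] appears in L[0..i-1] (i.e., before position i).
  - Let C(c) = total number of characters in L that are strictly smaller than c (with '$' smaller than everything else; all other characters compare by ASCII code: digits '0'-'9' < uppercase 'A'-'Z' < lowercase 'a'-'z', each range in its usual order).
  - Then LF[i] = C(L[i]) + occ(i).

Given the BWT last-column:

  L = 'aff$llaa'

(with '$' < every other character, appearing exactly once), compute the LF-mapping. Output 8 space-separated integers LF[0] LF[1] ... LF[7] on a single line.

Answer: 1 4 5 0 6 7 2 3

Derivation:
Char counts: '$':1, 'a':3, 'f':2, 'l':2
C (first-col start): C('$')=0, C('a')=1, C('f')=4, C('l')=6
L[0]='a': occ=0, LF[0]=C('a')+0=1+0=1
L[1]='f': occ=0, LF[1]=C('f')+0=4+0=4
L[2]='f': occ=1, LF[2]=C('f')+1=4+1=5
L[3]='$': occ=0, LF[3]=C('$')+0=0+0=0
L[4]='l': occ=0, LF[4]=C('l')+0=6+0=6
L[5]='l': occ=1, LF[5]=C('l')+1=6+1=7
L[6]='a': occ=1, LF[6]=C('a')+1=1+1=2
L[7]='a': occ=2, LF[7]=C('a')+2=1+2=3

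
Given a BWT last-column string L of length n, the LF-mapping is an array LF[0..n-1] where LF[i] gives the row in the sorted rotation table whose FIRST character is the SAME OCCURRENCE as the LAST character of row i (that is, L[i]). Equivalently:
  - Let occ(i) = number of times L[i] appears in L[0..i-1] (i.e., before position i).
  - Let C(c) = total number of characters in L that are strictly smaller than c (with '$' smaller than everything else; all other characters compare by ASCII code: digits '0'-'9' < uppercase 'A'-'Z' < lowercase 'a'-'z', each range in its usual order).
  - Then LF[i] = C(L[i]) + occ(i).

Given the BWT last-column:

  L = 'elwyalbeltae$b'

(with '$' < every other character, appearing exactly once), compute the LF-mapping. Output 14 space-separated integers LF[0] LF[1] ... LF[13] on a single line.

Answer: 5 8 12 13 1 9 3 6 10 11 2 7 0 4

Derivation:
Char counts: '$':1, 'a':2, 'b':2, 'e':3, 'l':3, 't':1, 'w':1, 'y':1
C (first-col start): C('$')=0, C('a')=1, C('b')=3, C('e')=5, C('l')=8, C('t')=11, C('w')=12, C('y')=13
L[0]='e': occ=0, LF[0]=C('e')+0=5+0=5
L[1]='l': occ=0, LF[1]=C('l')+0=8+0=8
L[2]='w': occ=0, LF[2]=C('w')+0=12+0=12
L[3]='y': occ=0, LF[3]=C('y')+0=13+0=13
L[4]='a': occ=0, LF[4]=C('a')+0=1+0=1
L[5]='l': occ=1, LF[5]=C('l')+1=8+1=9
L[6]='b': occ=0, LF[6]=C('b')+0=3+0=3
L[7]='e': occ=1, LF[7]=C('e')+1=5+1=6
L[8]='l': occ=2, LF[8]=C('l')+2=8+2=10
L[9]='t': occ=0, LF[9]=C('t')+0=11+0=11
L[10]='a': occ=1, LF[10]=C('a')+1=1+1=2
L[11]='e': occ=2, LF[11]=C('e')+2=5+2=7
L[12]='$': occ=0, LF[12]=C('$')+0=0+0=0
L[13]='b': occ=1, LF[13]=C('b')+1=3+1=4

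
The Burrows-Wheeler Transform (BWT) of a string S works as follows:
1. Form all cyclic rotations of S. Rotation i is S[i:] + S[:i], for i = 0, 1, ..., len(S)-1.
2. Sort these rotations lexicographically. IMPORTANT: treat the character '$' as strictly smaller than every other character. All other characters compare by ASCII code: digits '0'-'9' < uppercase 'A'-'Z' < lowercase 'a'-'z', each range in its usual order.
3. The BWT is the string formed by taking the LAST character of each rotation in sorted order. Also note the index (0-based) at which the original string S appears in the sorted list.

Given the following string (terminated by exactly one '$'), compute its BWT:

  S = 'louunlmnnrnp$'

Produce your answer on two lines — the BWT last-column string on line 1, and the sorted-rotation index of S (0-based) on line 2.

Answer: pn$lumrnlnnuo
2

Derivation:
All 13 rotations (rotation i = S[i:]+S[:i]):
  rot[0] = louunlmnnrnp$
  rot[1] = ouunlmnnrnp$l
  rot[2] = uunlmnnrnp$lo
  rot[3] = unlmnnrnp$lou
  rot[4] = nlmnnrnp$louu
  rot[5] = lmnnrnp$louun
  rot[6] = mnnrnp$louunl
  rot[7] = nnrnp$louunlm
  rot[8] = nrnp$louunlmn
  rot[9] = rnp$louunlmnn
  rot[10] = np$louunlmnnr
  rot[11] = p$louunlmnnrn
  rot[12] = $louunlmnnrnp
Sorted (with $ < everything):
  sorted[0] = $louunlmnnrnp  (last char: 'p')
  sorted[1] = lmnnrnp$louun  (last char: 'n')
  sorted[2] = louunlmnnrnp$  (last char: '$')
  sorted[3] = mnnrnp$louunl  (last char: 'l')
  sorted[4] = nlmnnrnp$louu  (last char: 'u')
  sorted[5] = nnrnp$louunlm  (last char: 'm')
  sorted[6] = np$louunlmnnr  (last char: 'r')
  sorted[7] = nrnp$louunlmn  (last char: 'n')
  sorted[8] = ouunlmnnrnp$l  (last char: 'l')
  sorted[9] = p$louunlmnnrn  (last char: 'n')
  sorted[10] = rnp$louunlmnn  (last char: 'n')
  sorted[11] = unlmnnrnp$lou  (last char: 'u')
  sorted[12] = uunlmnnrnp$lo  (last char: 'o')
Last column: pn$lumrnlnnuo
Original string S is at sorted index 2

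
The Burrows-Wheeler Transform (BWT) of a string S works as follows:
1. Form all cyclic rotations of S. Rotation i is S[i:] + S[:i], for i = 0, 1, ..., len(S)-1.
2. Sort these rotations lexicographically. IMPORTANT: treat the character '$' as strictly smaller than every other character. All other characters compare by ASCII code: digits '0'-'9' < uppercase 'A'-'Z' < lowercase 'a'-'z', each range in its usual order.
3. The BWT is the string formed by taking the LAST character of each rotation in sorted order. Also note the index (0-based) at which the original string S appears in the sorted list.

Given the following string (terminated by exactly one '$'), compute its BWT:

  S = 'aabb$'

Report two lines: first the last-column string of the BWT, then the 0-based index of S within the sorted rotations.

Answer: b$aba
1

Derivation:
All 5 rotations (rotation i = S[i:]+S[:i]):
  rot[0] = aabb$
  rot[1] = abb$a
  rot[2] = bb$aa
  rot[3] = b$aab
  rot[4] = $aabb
Sorted (with $ < everything):
  sorted[0] = $aabb  (last char: 'b')
  sorted[1] = aabb$  (last char: '$')
  sorted[2] = abb$a  (last char: 'a')
  sorted[3] = b$aab  (last char: 'b')
  sorted[4] = bb$aa  (last char: 'a')
Last column: b$aba
Original string S is at sorted index 1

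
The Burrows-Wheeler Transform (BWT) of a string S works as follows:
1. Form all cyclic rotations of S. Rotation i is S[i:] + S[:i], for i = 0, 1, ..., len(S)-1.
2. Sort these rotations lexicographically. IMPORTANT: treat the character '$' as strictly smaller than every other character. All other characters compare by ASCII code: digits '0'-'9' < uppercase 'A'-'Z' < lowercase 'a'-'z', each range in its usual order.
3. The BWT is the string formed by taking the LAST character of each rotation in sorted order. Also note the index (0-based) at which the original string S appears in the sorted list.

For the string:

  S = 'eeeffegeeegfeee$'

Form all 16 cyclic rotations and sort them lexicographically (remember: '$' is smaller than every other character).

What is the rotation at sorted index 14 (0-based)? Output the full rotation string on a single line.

Answer: geeegfeee$eeeffe

Derivation:
All 16 rotations (rotation i = S[i:]+S[:i]):
  rot[0] = eeeffegeeegfeee$
  rot[1] = eeffegeeegfeee$e
  rot[2] = effegeeegfeee$ee
  rot[3] = ffegeeegfeee$eee
  rot[4] = fegeeegfeee$eeef
  rot[5] = egeeegfeee$eeeff
  rot[6] = geeegfeee$eeeffe
  rot[7] = eeegfeee$eeeffeg
  rot[8] = eegfeee$eeeffege
  rot[9] = egfeee$eeeffegee
  rot[10] = gfeee$eeeffegeee
  rot[11] = feee$eeeffegeeeg
  rot[12] = eee$eeeffegeeegf
  rot[13] = ee$eeeffegeeegfe
  rot[14] = e$eeeffegeeegfee
  rot[15] = $eeeffegeeegfeee
Sorted (with $ < everything):
  sorted[0] = $eeeffegeeegfeee
  sorted[1] = e$eeeffegeeegfee
  sorted[2] = ee$eeeffegeeegfe
  sorted[3] = eee$eeeffegeeegf
  sorted[4] = eeeffegeeegfeee$
  sorted[5] = eeegfeee$eeeffeg
  sorted[6] = eeffegeeegfeee$e
  sorted[7] = eegfeee$eeeffege
  sorted[8] = effegeeegfeee$ee
  sorted[9] = egeeegfeee$eeeff
  sorted[10] = egfeee$eeeffegee
  sorted[11] = feee$eeeffegeeeg
  sorted[12] = fegeeegfeee$eeef
  sorted[13] = ffegeeegfeee$eee
  sorted[14] = geeegfeee$eeeffe
  sorted[15] = gfeee$eeeffegeee
sorted[14] = geeegfeee$eeeffe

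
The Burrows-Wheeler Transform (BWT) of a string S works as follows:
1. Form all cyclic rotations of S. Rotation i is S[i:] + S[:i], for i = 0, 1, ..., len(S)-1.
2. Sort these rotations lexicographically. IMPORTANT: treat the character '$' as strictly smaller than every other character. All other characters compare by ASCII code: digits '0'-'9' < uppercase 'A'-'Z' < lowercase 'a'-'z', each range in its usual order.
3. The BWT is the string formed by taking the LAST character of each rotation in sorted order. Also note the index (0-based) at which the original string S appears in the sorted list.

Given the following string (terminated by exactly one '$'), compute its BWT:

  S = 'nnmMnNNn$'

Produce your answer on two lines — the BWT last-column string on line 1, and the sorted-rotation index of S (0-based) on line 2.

All 9 rotations (rotation i = S[i:]+S[:i]):
  rot[0] = nnmMnNNn$
  rot[1] = nmMnNNn$n
  rot[2] = mMnNNn$nn
  rot[3] = MnNNn$nnm
  rot[4] = nNNn$nnmM
  rot[5] = NNn$nnmMn
  rot[6] = Nn$nnmMnN
  rot[7] = n$nnmMnNN
  rot[8] = $nnmMnNNn
Sorted (with $ < everything):
  sorted[0] = $nnmMnNNn  (last char: 'n')
  sorted[1] = MnNNn$nnm  (last char: 'm')
  sorted[2] = NNn$nnmMn  (last char: 'n')
  sorted[3] = Nn$nnmMnN  (last char: 'N')
  sorted[4] = mMnNNn$nn  (last char: 'n')
  sorted[5] = n$nnmMnNN  (last char: 'N')
  sorted[6] = nNNn$nnmM  (last char: 'M')
  sorted[7] = nmMnNNn$n  (last char: 'n')
  sorted[8] = nnmMnNNn$  (last char: '$')
Last column: nmnNnNMn$
Original string S is at sorted index 8

Answer: nmnNnNMn$
8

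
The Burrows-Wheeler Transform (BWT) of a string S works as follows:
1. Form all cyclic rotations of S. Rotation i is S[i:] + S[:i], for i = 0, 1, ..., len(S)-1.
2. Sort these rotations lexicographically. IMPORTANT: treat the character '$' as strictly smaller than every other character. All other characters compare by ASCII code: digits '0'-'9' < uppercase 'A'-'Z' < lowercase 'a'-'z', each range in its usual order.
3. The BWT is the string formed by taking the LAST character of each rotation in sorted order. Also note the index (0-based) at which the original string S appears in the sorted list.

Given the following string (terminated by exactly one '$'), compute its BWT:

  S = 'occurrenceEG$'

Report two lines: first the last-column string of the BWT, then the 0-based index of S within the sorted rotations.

Answer: GeEonccre$ruc
9

Derivation:
All 13 rotations (rotation i = S[i:]+S[:i]):
  rot[0] = occurrenceEG$
  rot[1] = ccurrenceEG$o
  rot[2] = currenceEG$oc
  rot[3] = urrenceEG$occ
  rot[4] = rrenceEG$occu
  rot[5] = renceEG$occur
  rot[6] = enceEG$occurr
  rot[7] = nceEG$occurre
  rot[8] = ceEG$occurren
  rot[9] = eEG$occurrenc
  rot[10] = EG$occurrence
  rot[11] = G$occurrenceE
  rot[12] = $occurrenceEG
Sorted (with $ < everything):
  sorted[0] = $occurrenceEG  (last char: 'G')
  sorted[1] = EG$occurrence  (last char: 'e')
  sorted[2] = G$occurrenceE  (last char: 'E')
  sorted[3] = ccurrenceEG$o  (last char: 'o')
  sorted[4] = ceEG$occurren  (last char: 'n')
  sorted[5] = currenceEG$oc  (last char: 'c')
  sorted[6] = eEG$occurrenc  (last char: 'c')
  sorted[7] = enceEG$occurr  (last char: 'r')
  sorted[8] = nceEG$occurre  (last char: 'e')
  sorted[9] = occurrenceEG$  (last char: '$')
  sorted[10] = renceEG$occur  (last char: 'r')
  sorted[11] = rrenceEG$occu  (last char: 'u')
  sorted[12] = urrenceEG$occ  (last char: 'c')
Last column: GeEonccre$ruc
Original string S is at sorted index 9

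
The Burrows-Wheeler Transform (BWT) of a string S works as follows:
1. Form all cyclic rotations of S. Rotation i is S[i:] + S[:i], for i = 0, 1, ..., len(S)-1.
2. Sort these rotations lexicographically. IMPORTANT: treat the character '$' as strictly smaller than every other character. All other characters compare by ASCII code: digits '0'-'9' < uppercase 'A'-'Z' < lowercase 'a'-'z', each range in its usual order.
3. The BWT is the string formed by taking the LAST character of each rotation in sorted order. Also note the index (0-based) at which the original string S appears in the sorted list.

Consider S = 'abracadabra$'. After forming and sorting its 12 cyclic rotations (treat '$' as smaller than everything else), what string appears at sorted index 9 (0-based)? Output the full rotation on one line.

Answer: dabra$abraca

Derivation:
All 12 rotations (rotation i = S[i:]+S[:i]):
  rot[0] = abracadabra$
  rot[1] = bracadabra$a
  rot[2] = racadabra$ab
  rot[3] = acadabra$abr
  rot[4] = cadabra$abra
  rot[5] = adabra$abrac
  rot[6] = dabra$abraca
  rot[7] = abra$abracad
  rot[8] = bra$abracada
  rot[9] = ra$abracadab
  rot[10] = a$abracadabr
  rot[11] = $abracadabra
Sorted (with $ < everything):
  sorted[0] = $abracadabra
  sorted[1] = a$abracadabr
  sorted[2] = abra$abracad
  sorted[3] = abracadabra$
  sorted[4] = acadabra$abr
  sorted[5] = adabra$abrac
  sorted[6] = bra$abracada
  sorted[7] = bracadabra$a
  sorted[8] = cadabra$abra
  sorted[9] = dabra$abraca
  sorted[10] = ra$abracadab
  sorted[11] = racadabra$ab
sorted[9] = dabra$abraca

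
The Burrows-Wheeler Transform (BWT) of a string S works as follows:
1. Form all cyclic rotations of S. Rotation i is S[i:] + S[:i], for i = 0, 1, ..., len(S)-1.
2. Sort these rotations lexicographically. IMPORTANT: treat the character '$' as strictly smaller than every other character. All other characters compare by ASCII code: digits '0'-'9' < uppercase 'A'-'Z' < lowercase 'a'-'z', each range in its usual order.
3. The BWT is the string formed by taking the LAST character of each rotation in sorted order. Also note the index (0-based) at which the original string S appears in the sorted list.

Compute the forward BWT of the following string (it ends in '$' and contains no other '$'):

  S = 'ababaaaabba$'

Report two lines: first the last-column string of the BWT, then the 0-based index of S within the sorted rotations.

Answer: abbaab$abaaa
6

Derivation:
All 12 rotations (rotation i = S[i:]+S[:i]):
  rot[0] = ababaaaabba$
  rot[1] = babaaaabba$a
  rot[2] = abaaaabba$ab
  rot[3] = baaaabba$aba
  rot[4] = aaaabba$abab
  rot[5] = aaabba$ababa
  rot[6] = aabba$ababaa
  rot[7] = abba$ababaaa
  rot[8] = bba$ababaaaa
  rot[9] = ba$ababaaaab
  rot[10] = a$ababaaaabb
  rot[11] = $ababaaaabba
Sorted (with $ < everything):
  sorted[0] = $ababaaaabba  (last char: 'a')
  sorted[1] = a$ababaaaabb  (last char: 'b')
  sorted[2] = aaaabba$abab  (last char: 'b')
  sorted[3] = aaabba$ababa  (last char: 'a')
  sorted[4] = aabba$ababaa  (last char: 'a')
  sorted[5] = abaaaabba$ab  (last char: 'b')
  sorted[6] = ababaaaabba$  (last char: '$')
  sorted[7] = abba$ababaaa  (last char: 'a')
  sorted[8] = ba$ababaaaab  (last char: 'b')
  sorted[9] = baaaabba$aba  (last char: 'a')
  sorted[10] = babaaaabba$a  (last char: 'a')
  sorted[11] = bba$ababaaaa  (last char: 'a')
Last column: abbaab$abaaa
Original string S is at sorted index 6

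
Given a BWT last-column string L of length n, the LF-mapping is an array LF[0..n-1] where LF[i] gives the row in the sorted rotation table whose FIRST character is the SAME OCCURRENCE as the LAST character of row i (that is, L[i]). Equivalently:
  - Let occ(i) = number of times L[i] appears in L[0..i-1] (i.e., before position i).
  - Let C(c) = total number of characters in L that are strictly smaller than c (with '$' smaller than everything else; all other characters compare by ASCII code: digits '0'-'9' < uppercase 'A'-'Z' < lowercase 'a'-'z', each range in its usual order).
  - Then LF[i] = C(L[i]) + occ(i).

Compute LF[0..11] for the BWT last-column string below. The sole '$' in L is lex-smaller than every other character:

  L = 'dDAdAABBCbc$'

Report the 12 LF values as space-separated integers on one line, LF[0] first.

Answer: 10 7 1 11 2 3 4 5 6 8 9 0

Derivation:
Char counts: '$':1, 'A':3, 'B':2, 'C':1, 'D':1, 'b':1, 'c':1, 'd':2
C (first-col start): C('$')=0, C('A')=1, C('B')=4, C('C')=6, C('D')=7, C('b')=8, C('c')=9, C('d')=10
L[0]='d': occ=0, LF[0]=C('d')+0=10+0=10
L[1]='D': occ=0, LF[1]=C('D')+0=7+0=7
L[2]='A': occ=0, LF[2]=C('A')+0=1+0=1
L[3]='d': occ=1, LF[3]=C('d')+1=10+1=11
L[4]='A': occ=1, LF[4]=C('A')+1=1+1=2
L[5]='A': occ=2, LF[5]=C('A')+2=1+2=3
L[6]='B': occ=0, LF[6]=C('B')+0=4+0=4
L[7]='B': occ=1, LF[7]=C('B')+1=4+1=5
L[8]='C': occ=0, LF[8]=C('C')+0=6+0=6
L[9]='b': occ=0, LF[9]=C('b')+0=8+0=8
L[10]='c': occ=0, LF[10]=C('c')+0=9+0=9
L[11]='$': occ=0, LF[11]=C('$')+0=0+0=0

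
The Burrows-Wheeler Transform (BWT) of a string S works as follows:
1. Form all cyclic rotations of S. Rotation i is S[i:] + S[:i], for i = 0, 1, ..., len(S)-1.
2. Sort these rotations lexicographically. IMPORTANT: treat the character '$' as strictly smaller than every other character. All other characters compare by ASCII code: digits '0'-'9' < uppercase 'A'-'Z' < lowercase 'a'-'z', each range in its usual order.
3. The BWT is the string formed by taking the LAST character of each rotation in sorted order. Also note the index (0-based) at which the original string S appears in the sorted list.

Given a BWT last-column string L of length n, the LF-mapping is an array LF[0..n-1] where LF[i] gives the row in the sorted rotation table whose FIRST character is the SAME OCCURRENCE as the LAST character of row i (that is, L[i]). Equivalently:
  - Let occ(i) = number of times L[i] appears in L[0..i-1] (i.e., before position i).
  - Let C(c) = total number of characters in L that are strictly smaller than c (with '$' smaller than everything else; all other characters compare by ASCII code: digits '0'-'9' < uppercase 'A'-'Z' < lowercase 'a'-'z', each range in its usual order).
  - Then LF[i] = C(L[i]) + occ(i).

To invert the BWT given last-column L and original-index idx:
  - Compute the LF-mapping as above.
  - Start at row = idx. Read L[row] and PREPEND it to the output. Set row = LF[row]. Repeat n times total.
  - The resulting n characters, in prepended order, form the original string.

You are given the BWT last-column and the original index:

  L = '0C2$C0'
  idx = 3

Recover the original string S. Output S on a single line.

LF mapping: 1 4 3 0 5 2
Walk LF starting at row 3, prepending L[row]:
  step 1: row=3, L[3]='$', prepend. Next row=LF[3]=0
  step 2: row=0, L[0]='0', prepend. Next row=LF[0]=1
  step 3: row=1, L[1]='C', prepend. Next row=LF[1]=4
  step 4: row=4, L[4]='C', prepend. Next row=LF[4]=5
  step 5: row=5, L[5]='0', prepend. Next row=LF[5]=2
  step 6: row=2, L[2]='2', prepend. Next row=LF[2]=3
Reversed output: 20CC0$

Answer: 20CC0$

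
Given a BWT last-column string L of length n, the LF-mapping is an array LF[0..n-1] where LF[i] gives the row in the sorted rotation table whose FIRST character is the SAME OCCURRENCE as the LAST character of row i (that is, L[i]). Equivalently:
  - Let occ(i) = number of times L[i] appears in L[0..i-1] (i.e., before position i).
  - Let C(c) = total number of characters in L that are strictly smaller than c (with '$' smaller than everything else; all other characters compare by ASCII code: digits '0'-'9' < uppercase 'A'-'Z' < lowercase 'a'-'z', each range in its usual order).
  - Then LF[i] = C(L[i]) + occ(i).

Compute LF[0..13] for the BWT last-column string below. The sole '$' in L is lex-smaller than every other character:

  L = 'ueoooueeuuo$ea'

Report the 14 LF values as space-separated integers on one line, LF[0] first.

Answer: 10 2 6 7 8 11 3 4 12 13 9 0 5 1

Derivation:
Char counts: '$':1, 'a':1, 'e':4, 'o':4, 'u':4
C (first-col start): C('$')=0, C('a')=1, C('e')=2, C('o')=6, C('u')=10
L[0]='u': occ=0, LF[0]=C('u')+0=10+0=10
L[1]='e': occ=0, LF[1]=C('e')+0=2+0=2
L[2]='o': occ=0, LF[2]=C('o')+0=6+0=6
L[3]='o': occ=1, LF[3]=C('o')+1=6+1=7
L[4]='o': occ=2, LF[4]=C('o')+2=6+2=8
L[5]='u': occ=1, LF[5]=C('u')+1=10+1=11
L[6]='e': occ=1, LF[6]=C('e')+1=2+1=3
L[7]='e': occ=2, LF[7]=C('e')+2=2+2=4
L[8]='u': occ=2, LF[8]=C('u')+2=10+2=12
L[9]='u': occ=3, LF[9]=C('u')+3=10+3=13
L[10]='o': occ=3, LF[10]=C('o')+3=6+3=9
L[11]='$': occ=0, LF[11]=C('$')+0=0+0=0
L[12]='e': occ=3, LF[12]=C('e')+3=2+3=5
L[13]='a': occ=0, LF[13]=C('a')+0=1+0=1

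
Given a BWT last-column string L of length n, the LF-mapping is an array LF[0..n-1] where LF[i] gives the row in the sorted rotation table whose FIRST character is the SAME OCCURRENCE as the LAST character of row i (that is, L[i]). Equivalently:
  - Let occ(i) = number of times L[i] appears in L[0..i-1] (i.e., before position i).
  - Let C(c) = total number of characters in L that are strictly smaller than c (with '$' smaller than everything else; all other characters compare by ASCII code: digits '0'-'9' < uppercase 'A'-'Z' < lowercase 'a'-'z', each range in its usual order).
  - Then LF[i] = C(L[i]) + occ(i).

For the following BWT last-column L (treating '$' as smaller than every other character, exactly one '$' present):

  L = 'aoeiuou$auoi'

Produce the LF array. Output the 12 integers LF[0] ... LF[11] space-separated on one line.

Answer: 1 6 3 4 9 7 10 0 2 11 8 5

Derivation:
Char counts: '$':1, 'a':2, 'e':1, 'i':2, 'o':3, 'u':3
C (first-col start): C('$')=0, C('a')=1, C('e')=3, C('i')=4, C('o')=6, C('u')=9
L[0]='a': occ=0, LF[0]=C('a')+0=1+0=1
L[1]='o': occ=0, LF[1]=C('o')+0=6+0=6
L[2]='e': occ=0, LF[2]=C('e')+0=3+0=3
L[3]='i': occ=0, LF[3]=C('i')+0=4+0=4
L[4]='u': occ=0, LF[4]=C('u')+0=9+0=9
L[5]='o': occ=1, LF[5]=C('o')+1=6+1=7
L[6]='u': occ=1, LF[6]=C('u')+1=9+1=10
L[7]='$': occ=0, LF[7]=C('$')+0=0+0=0
L[8]='a': occ=1, LF[8]=C('a')+1=1+1=2
L[9]='u': occ=2, LF[9]=C('u')+2=9+2=11
L[10]='o': occ=2, LF[10]=C('o')+2=6+2=8
L[11]='i': occ=1, LF[11]=C('i')+1=4+1=5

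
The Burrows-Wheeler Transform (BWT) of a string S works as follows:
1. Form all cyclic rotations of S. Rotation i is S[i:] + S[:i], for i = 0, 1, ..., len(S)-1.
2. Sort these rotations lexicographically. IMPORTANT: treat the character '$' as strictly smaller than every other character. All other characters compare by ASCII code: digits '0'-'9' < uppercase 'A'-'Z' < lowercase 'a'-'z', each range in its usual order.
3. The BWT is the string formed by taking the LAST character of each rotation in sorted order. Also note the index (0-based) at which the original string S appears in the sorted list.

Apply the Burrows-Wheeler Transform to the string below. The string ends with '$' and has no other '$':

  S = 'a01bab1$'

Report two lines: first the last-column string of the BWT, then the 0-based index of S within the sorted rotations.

Answer: 1ab0$ba1
4

Derivation:
All 8 rotations (rotation i = S[i:]+S[:i]):
  rot[0] = a01bab1$
  rot[1] = 01bab1$a
  rot[2] = 1bab1$a0
  rot[3] = bab1$a01
  rot[4] = ab1$a01b
  rot[5] = b1$a01ba
  rot[6] = 1$a01bab
  rot[7] = $a01bab1
Sorted (with $ < everything):
  sorted[0] = $a01bab1  (last char: '1')
  sorted[1] = 01bab1$a  (last char: 'a')
  sorted[2] = 1$a01bab  (last char: 'b')
  sorted[3] = 1bab1$a0  (last char: '0')
  sorted[4] = a01bab1$  (last char: '$')
  sorted[5] = ab1$a01b  (last char: 'b')
  sorted[6] = b1$a01ba  (last char: 'a')
  sorted[7] = bab1$a01  (last char: '1')
Last column: 1ab0$ba1
Original string S is at sorted index 4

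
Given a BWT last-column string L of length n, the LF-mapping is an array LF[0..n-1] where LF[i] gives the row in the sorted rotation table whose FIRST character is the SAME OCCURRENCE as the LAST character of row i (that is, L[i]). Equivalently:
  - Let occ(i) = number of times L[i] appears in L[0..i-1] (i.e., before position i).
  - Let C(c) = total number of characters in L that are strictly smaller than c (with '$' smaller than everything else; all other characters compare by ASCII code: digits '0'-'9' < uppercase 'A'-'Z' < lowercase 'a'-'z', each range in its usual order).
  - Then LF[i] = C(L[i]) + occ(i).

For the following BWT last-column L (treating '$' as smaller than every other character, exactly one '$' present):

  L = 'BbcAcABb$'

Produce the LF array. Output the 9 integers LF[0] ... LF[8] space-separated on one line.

Answer: 3 5 7 1 8 2 4 6 0

Derivation:
Char counts: '$':1, 'A':2, 'B':2, 'b':2, 'c':2
C (first-col start): C('$')=0, C('A')=1, C('B')=3, C('b')=5, C('c')=7
L[0]='B': occ=0, LF[0]=C('B')+0=3+0=3
L[1]='b': occ=0, LF[1]=C('b')+0=5+0=5
L[2]='c': occ=0, LF[2]=C('c')+0=7+0=7
L[3]='A': occ=0, LF[3]=C('A')+0=1+0=1
L[4]='c': occ=1, LF[4]=C('c')+1=7+1=8
L[5]='A': occ=1, LF[5]=C('A')+1=1+1=2
L[6]='B': occ=1, LF[6]=C('B')+1=3+1=4
L[7]='b': occ=1, LF[7]=C('b')+1=5+1=6
L[8]='$': occ=0, LF[8]=C('$')+0=0+0=0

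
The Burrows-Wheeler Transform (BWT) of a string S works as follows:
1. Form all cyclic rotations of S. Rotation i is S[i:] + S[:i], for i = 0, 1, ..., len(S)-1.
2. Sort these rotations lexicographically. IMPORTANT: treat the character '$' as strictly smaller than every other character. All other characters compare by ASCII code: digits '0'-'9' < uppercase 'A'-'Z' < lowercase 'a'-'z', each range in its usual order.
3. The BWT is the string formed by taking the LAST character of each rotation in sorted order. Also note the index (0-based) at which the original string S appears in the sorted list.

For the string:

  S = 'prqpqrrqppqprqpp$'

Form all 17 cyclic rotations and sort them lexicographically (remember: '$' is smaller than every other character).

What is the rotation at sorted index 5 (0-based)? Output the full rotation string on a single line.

All 17 rotations (rotation i = S[i:]+S[:i]):
  rot[0] = prqpqrrqppqprqpp$
  rot[1] = rqpqrrqppqprqpp$p
  rot[2] = qpqrrqppqprqpp$pr
  rot[3] = pqrrqppqprqpp$prq
  rot[4] = qrrqppqprqpp$prqp
  rot[5] = rrqppqprqpp$prqpq
  rot[6] = rqppqprqpp$prqpqr
  rot[7] = qppqprqpp$prqpqrr
  rot[8] = ppqprqpp$prqpqrrq
  rot[9] = pqprqpp$prqpqrrqp
  rot[10] = qprqpp$prqpqrrqpp
  rot[11] = prqpp$prqpqrrqppq
  rot[12] = rqpp$prqpqrrqppqp
  rot[13] = qpp$prqpqrrqppqpr
  rot[14] = pp$prqpqrrqppqprq
  rot[15] = p$prqpqrrqppqprqp
  rot[16] = $prqpqrrqppqprqpp
Sorted (with $ < everything):
  sorted[0] = $prqpqrrqppqprqpp
  sorted[1] = p$prqpqrrqppqprqp
  sorted[2] = pp$prqpqrrqppqprq
  sorted[3] = ppqprqpp$prqpqrrq
  sorted[4] = pqprqpp$prqpqrrqp
  sorted[5] = pqrrqppqprqpp$prq
  sorted[6] = prqpp$prqpqrrqppq
  sorted[7] = prqpqrrqppqprqpp$
  sorted[8] = qpp$prqpqrrqppqpr
  sorted[9] = qppqprqpp$prqpqrr
  sorted[10] = qpqrrqppqprqpp$pr
  sorted[11] = qprqpp$prqpqrrqpp
  sorted[12] = qrrqppqprqpp$prqp
  sorted[13] = rqpp$prqpqrrqppqp
  sorted[14] = rqppqprqpp$prqpqr
  sorted[15] = rqpqrrqppqprqpp$p
  sorted[16] = rrqppqprqpp$prqpq
sorted[5] = pqrrqppqprqpp$prq

Answer: pqrrqppqprqpp$prq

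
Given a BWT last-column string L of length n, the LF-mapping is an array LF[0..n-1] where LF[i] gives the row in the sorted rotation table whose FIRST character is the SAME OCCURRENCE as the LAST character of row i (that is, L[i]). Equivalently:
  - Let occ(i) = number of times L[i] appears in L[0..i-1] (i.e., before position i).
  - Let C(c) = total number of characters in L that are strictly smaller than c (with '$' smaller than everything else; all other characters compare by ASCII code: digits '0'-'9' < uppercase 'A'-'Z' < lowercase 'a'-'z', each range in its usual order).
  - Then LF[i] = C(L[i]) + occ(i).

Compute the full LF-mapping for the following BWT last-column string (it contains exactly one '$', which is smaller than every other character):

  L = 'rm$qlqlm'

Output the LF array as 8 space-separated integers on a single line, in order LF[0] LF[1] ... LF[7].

Char counts: '$':1, 'l':2, 'm':2, 'q':2, 'r':1
C (first-col start): C('$')=0, C('l')=1, C('m')=3, C('q')=5, C('r')=7
L[0]='r': occ=0, LF[0]=C('r')+0=7+0=7
L[1]='m': occ=0, LF[1]=C('m')+0=3+0=3
L[2]='$': occ=0, LF[2]=C('$')+0=0+0=0
L[3]='q': occ=0, LF[3]=C('q')+0=5+0=5
L[4]='l': occ=0, LF[4]=C('l')+0=1+0=1
L[5]='q': occ=1, LF[5]=C('q')+1=5+1=6
L[6]='l': occ=1, LF[6]=C('l')+1=1+1=2
L[7]='m': occ=1, LF[7]=C('m')+1=3+1=4

Answer: 7 3 0 5 1 6 2 4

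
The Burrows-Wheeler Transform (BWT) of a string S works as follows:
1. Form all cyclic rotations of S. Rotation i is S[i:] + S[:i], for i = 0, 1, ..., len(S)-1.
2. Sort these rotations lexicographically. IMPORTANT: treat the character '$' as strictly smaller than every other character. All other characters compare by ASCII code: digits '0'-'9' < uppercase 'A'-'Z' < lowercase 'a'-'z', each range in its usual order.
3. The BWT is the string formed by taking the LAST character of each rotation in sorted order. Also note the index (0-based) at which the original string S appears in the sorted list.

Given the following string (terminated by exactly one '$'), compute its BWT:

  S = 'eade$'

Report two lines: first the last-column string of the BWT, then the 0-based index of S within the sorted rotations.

Answer: eead$
4

Derivation:
All 5 rotations (rotation i = S[i:]+S[:i]):
  rot[0] = eade$
  rot[1] = ade$e
  rot[2] = de$ea
  rot[3] = e$ead
  rot[4] = $eade
Sorted (with $ < everything):
  sorted[0] = $eade  (last char: 'e')
  sorted[1] = ade$e  (last char: 'e')
  sorted[2] = de$ea  (last char: 'a')
  sorted[3] = e$ead  (last char: 'd')
  sorted[4] = eade$  (last char: '$')
Last column: eead$
Original string S is at sorted index 4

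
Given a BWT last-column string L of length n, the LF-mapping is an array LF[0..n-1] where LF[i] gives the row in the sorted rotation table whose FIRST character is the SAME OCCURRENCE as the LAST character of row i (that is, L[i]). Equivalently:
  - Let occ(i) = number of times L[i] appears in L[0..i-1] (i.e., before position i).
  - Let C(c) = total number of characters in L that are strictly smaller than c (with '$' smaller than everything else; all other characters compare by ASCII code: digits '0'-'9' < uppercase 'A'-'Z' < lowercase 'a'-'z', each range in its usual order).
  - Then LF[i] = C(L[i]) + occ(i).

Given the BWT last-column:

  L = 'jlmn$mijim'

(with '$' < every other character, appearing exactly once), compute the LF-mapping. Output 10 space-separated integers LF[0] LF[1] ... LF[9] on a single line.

Answer: 3 5 6 9 0 7 1 4 2 8

Derivation:
Char counts: '$':1, 'i':2, 'j':2, 'l':1, 'm':3, 'n':1
C (first-col start): C('$')=0, C('i')=1, C('j')=3, C('l')=5, C('m')=6, C('n')=9
L[0]='j': occ=0, LF[0]=C('j')+0=3+0=3
L[1]='l': occ=0, LF[1]=C('l')+0=5+0=5
L[2]='m': occ=0, LF[2]=C('m')+0=6+0=6
L[3]='n': occ=0, LF[3]=C('n')+0=9+0=9
L[4]='$': occ=0, LF[4]=C('$')+0=0+0=0
L[5]='m': occ=1, LF[5]=C('m')+1=6+1=7
L[6]='i': occ=0, LF[6]=C('i')+0=1+0=1
L[7]='j': occ=1, LF[7]=C('j')+1=3+1=4
L[8]='i': occ=1, LF[8]=C('i')+1=1+1=2
L[9]='m': occ=2, LF[9]=C('m')+2=6+2=8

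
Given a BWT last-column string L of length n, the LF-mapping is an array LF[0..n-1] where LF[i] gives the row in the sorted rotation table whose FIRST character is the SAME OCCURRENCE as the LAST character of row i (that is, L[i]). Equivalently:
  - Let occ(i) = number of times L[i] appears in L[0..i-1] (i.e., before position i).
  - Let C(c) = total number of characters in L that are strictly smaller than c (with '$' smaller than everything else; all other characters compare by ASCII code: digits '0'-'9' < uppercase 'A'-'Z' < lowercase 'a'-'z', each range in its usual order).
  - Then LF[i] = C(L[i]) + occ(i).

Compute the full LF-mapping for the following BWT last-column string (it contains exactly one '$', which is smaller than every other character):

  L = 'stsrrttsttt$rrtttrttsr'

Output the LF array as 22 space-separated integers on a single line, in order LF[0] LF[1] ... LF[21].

Answer: 7 11 8 1 2 12 13 9 14 15 16 0 3 4 17 18 19 5 20 21 10 6

Derivation:
Char counts: '$':1, 'r':6, 's':4, 't':11
C (first-col start): C('$')=0, C('r')=1, C('s')=7, C('t')=11
L[0]='s': occ=0, LF[0]=C('s')+0=7+0=7
L[1]='t': occ=0, LF[1]=C('t')+0=11+0=11
L[2]='s': occ=1, LF[2]=C('s')+1=7+1=8
L[3]='r': occ=0, LF[3]=C('r')+0=1+0=1
L[4]='r': occ=1, LF[4]=C('r')+1=1+1=2
L[5]='t': occ=1, LF[5]=C('t')+1=11+1=12
L[6]='t': occ=2, LF[6]=C('t')+2=11+2=13
L[7]='s': occ=2, LF[7]=C('s')+2=7+2=9
L[8]='t': occ=3, LF[8]=C('t')+3=11+3=14
L[9]='t': occ=4, LF[9]=C('t')+4=11+4=15
L[10]='t': occ=5, LF[10]=C('t')+5=11+5=16
L[11]='$': occ=0, LF[11]=C('$')+0=0+0=0
L[12]='r': occ=2, LF[12]=C('r')+2=1+2=3
L[13]='r': occ=3, LF[13]=C('r')+3=1+3=4
L[14]='t': occ=6, LF[14]=C('t')+6=11+6=17
L[15]='t': occ=7, LF[15]=C('t')+7=11+7=18
L[16]='t': occ=8, LF[16]=C('t')+8=11+8=19
L[17]='r': occ=4, LF[17]=C('r')+4=1+4=5
L[18]='t': occ=9, LF[18]=C('t')+9=11+9=20
L[19]='t': occ=10, LF[19]=C('t')+10=11+10=21
L[20]='s': occ=3, LF[20]=C('s')+3=7+3=10
L[21]='r': occ=5, LF[21]=C('r')+5=1+5=6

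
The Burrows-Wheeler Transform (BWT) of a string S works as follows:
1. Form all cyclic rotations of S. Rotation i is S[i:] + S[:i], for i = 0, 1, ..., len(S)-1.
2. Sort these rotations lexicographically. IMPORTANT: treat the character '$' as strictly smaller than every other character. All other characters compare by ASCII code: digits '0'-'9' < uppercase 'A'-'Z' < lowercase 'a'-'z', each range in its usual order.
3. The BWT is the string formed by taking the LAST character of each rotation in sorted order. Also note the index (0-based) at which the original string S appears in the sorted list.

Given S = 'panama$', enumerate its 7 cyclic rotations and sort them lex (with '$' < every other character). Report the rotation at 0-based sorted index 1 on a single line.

All 7 rotations (rotation i = S[i:]+S[:i]):
  rot[0] = panama$
  rot[1] = anama$p
  rot[2] = nama$pa
  rot[3] = ama$pan
  rot[4] = ma$pana
  rot[5] = a$panam
  rot[6] = $panama
Sorted (with $ < everything):
  sorted[0] = $panama
  sorted[1] = a$panam
  sorted[2] = ama$pan
  sorted[3] = anama$p
  sorted[4] = ma$pana
  sorted[5] = nama$pa
  sorted[6] = panama$
sorted[1] = a$panam

Answer: a$panam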